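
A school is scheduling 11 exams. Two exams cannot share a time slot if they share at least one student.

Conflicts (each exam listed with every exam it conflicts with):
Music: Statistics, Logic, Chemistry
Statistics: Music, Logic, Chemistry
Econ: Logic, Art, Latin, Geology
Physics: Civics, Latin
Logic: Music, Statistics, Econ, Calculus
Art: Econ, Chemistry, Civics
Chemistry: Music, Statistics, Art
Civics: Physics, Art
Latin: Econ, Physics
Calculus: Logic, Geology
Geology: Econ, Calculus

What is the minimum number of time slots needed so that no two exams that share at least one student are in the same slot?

3

Music, Statistics, Logic pairwise conflict, so at least 3 time slots are needed.
3 time slots suffice: time slot 1 → {Music, Econ, Physics, Calculus}; time slot 2 → {Logic, Chemistry, Civics, Latin, Geology}; time slot 3 → {Statistics, Art}. Every pair that conflicts lands in different time slots.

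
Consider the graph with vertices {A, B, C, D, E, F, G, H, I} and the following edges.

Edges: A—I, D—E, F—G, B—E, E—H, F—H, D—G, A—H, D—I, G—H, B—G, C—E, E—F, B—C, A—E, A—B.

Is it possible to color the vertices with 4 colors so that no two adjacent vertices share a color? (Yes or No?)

Yes

The chromatic number is 3. A, B, E form a triangle, so at least 3 colors are needed.
3 colors suffice: color 1 → {E, G, I}; color 2 → {A, C, D, F}; color 3 → {B, H}.
Since 4 ≥ 3, a proper 4-coloring certainly exists.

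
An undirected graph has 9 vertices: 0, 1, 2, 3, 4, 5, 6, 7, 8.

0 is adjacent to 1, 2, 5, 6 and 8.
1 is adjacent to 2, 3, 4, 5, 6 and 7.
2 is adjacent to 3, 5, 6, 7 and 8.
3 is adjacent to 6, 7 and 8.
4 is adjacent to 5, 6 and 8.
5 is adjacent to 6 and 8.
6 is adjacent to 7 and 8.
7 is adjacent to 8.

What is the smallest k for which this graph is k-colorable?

2, 3, 6, 7, 8 are mutually adjacent (a clique of size 5), so at least 5 colors are needed.
5 colors suffice: color a → {6}; color b → {2, 4}; color c → {1, 8}; color d → {3, 5}; color e → {0, 7}. Each edge has distinct colors on its endpoints.

5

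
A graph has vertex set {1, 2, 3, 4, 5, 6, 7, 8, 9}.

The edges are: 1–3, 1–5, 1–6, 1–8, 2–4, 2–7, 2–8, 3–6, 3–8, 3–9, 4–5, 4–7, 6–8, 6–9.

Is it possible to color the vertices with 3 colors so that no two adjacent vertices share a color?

1, 3, 6, 8 are pairwise adjacent (a clique of size 4), so at least 4 colors are needed.
So 3 colors are not enough.

No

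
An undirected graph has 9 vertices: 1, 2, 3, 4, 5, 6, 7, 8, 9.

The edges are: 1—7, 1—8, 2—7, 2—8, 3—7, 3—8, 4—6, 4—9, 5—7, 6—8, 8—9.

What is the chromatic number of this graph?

2 and 7 are adjacent, so at least 2 colors are needed.
One proper 2-coloring: 1=blue, 2=blue, 3=blue, 4=red, 5=blue, 6=blue, 7=red, 8=red, 9=blue. No two adjacent vertices share a color.

2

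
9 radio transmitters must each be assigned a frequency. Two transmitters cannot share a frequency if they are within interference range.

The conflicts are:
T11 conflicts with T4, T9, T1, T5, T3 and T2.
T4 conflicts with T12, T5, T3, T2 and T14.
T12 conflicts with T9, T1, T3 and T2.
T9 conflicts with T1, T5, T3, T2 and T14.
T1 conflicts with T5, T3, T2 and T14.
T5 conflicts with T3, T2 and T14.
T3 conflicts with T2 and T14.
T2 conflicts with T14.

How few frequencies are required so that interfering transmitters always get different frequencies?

6

T9, T1, T5, T3, T2, T14 all conflict with each other, so at least 6 frequencies are needed.
6 frequencies suffice: frequency 1 → {T3}; frequency 2 → {T2}; frequency 3 → {T4, T1}; frequency 4 → {T9}; frequency 5 → {T12, T5}; frequency 6 → {T11, T14}. Every pair that conflicts lands in different frequencies.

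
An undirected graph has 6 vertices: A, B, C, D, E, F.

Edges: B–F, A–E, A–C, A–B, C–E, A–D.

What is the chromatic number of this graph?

A, C, E form a triangle, so at least 3 colors are needed.
3 colors suffice: color 1 → {A, F}; color 2 → {B, D, E}; color 3 → {C}. Each edge has distinct colors on its endpoints.

3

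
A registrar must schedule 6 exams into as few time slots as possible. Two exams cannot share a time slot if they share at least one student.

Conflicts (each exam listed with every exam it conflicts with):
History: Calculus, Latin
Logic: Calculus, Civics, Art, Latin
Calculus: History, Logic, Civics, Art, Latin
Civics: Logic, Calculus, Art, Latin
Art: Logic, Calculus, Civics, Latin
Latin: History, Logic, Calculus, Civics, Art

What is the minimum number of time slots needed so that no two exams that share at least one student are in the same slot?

5

Logic, Calculus, Civics, Art, Latin are mutually in conflict, so at least 5 time slots are needed.
5 time slots suffice: time slot 1 → {Calculus}; time slot 2 → {Latin}; time slot 3 → {History, Logic}; time slot 4 → {Art}; time slot 5 → {Civics}. No two conflicting exams share a time slot.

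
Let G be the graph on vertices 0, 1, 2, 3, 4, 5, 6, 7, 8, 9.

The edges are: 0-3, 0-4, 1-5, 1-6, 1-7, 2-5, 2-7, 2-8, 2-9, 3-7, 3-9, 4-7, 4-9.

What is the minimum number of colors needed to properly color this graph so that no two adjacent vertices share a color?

0 and 3 are adjacent, so at least 2 colors are needed.
One proper 2-coloring: 0=red, 1=blue, 2=blue, 3=blue, 4=blue, 5=red, 6=red, 7=red, 8=red, 9=red. Each edge has distinct colors on its endpoints.

2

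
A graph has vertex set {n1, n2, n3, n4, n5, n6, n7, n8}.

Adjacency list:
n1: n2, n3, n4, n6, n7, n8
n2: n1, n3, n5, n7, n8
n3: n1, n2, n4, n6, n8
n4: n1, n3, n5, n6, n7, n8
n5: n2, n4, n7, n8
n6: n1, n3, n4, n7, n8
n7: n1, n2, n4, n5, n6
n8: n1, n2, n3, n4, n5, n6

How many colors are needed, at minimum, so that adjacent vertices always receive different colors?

n1, n3, n4, n6, n8 form a clique, so at least 5 colors are needed.
5 colors suffice: n1=blue, n2=red, n3=purple, n4=red, n5=blue, n6=yellow, n7=green, n8=green. Each edge has distinct colors on its endpoints.

5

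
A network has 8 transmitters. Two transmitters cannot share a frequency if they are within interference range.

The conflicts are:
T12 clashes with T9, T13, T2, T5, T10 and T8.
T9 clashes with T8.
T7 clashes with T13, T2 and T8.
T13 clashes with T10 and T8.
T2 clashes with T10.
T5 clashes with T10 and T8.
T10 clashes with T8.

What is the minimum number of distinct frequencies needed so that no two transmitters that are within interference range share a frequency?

T12, T5, T10, T8 all conflict with each other, so at least 4 frequencies are needed.
4 frequencies suffice: T12=2, T9=3, T7=2, T13=4, T2=1, T5=4, T10=3, T8=1. Every pair that conflicts lands in different frequencies.

4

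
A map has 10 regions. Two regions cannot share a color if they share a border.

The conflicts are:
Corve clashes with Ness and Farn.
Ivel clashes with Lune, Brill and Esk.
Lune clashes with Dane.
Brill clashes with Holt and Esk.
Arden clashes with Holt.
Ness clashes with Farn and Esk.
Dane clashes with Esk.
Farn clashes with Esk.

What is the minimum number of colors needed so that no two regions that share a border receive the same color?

Ness, Farn, Esk pairwise conflict, so at least 3 colors are needed.
3 colors suffice: Corve=1, Ivel=2, Lune=1, Brill=3, Arden=2, Ness=2, Dane=2, Holt=1, Farn=3, Esk=1. Each listed conflict is separated.

3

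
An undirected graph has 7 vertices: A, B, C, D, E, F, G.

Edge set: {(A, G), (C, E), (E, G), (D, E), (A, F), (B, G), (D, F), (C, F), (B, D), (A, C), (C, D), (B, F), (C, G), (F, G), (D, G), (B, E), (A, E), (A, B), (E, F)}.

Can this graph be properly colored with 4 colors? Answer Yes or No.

C, D, E, F, G are mutually adjacent (a clique of size 5), so at least 5 colors are needed.
So 4 colors are not enough.

No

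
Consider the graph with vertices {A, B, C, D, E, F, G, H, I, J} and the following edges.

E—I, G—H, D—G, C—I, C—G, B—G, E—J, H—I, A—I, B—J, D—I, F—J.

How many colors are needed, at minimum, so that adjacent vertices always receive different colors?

2

G and H are adjacent, so at least 2 colors are needed.
2 colors suffice: color red → {G, I, J}; color blue → {A, B, C, D, E, F, H}. Every edge joins two different colors.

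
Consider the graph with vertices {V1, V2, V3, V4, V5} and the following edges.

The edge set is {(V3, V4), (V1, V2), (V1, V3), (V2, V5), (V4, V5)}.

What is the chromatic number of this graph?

The cycle V5-V4-V3-V1-V2-V5 has odd length 5, so it cannot be 2-colored; at least 3 colors are needed.
3 colors suffice: V1=3, V2=2, V3=1, V4=2, V5=1. Every edge joins two different colors.

3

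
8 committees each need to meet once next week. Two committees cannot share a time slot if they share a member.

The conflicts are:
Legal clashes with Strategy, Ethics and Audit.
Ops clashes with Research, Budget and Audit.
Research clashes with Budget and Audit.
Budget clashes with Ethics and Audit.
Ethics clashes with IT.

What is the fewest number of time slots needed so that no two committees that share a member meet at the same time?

4

Ops, Research, Budget, Audit all conflict with each other, so at least 4 time slots are needed.
Using 4 time slots: Legal=1, Strategy=2, Ops=4, Research=3, Budget=1, Ethics=2, Audit=2, IT=1. Each listed conflict is separated.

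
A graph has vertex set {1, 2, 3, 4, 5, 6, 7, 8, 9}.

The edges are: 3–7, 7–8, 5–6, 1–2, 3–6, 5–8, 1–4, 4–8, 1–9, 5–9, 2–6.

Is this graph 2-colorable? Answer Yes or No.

No

The cycle 6-3-7-8-5-6 has odd length 5, so it cannot be 2-colored; at least 3 colors are needed.
So 2 colors are not enough.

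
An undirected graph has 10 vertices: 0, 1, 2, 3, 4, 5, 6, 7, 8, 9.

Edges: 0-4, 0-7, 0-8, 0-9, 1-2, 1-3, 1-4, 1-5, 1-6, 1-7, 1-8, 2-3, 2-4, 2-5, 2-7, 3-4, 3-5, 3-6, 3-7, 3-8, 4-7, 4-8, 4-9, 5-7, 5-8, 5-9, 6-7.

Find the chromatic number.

1, 2, 3, 5, 7 are pairwise adjacent (a clique of size 5), so at least 5 colors are needed.
5 colors suffice: color a → {0, 3}; color b → {7, 8, 9}; color c → {1}; color d → {4, 5, 6}; color e → {2}. Each edge has distinct colors on its endpoints.

5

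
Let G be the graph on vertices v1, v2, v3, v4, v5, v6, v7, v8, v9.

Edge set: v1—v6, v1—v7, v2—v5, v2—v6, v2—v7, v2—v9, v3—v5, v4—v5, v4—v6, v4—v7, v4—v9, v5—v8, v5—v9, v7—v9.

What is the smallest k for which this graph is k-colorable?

v2, v7, v9 are mutually adjacent, so at least 3 colors are needed.
3 colors suffice: color R → {v5, v6, v7}; color B → {v1, v2, v3, v4, v8}; color G → {v9}. Each edge has distinct colors on its endpoints.

3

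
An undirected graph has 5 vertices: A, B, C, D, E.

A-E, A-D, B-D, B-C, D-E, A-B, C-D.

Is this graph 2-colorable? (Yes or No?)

A, B, D are mutually adjacent, so at least 3 colors are needed.
So 2 colors are not enough.

No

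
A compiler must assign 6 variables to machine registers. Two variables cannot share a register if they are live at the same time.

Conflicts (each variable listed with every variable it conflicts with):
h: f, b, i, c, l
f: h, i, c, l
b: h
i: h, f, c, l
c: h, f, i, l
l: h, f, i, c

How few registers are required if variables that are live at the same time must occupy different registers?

5

h, f, i, c, l pairwise conflict, so at least 5 registers are needed.
Using 5 registers: h=1, f=5, b=2, i=2, c=4, l=3. No two conflicting variables share a register.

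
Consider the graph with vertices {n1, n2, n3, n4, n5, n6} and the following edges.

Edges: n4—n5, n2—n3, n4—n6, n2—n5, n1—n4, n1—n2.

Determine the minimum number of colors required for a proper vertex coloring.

n4 and n5 are adjacent, so at least 2 colors are needed.
2 colors suffice: color 1 → {n2, n4}; color 2 → {n1, n3, n5, n6}. No two adjacent vertices share a color.

2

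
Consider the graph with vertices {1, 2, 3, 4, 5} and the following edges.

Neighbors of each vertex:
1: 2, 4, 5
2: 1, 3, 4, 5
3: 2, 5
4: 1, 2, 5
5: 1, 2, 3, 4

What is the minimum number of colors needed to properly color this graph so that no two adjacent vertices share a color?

1, 2, 4, 5 form a clique, so at least 4 colors are needed.
4 colors suffice: 1=green, 2=blue, 3=green, 4=yellow, 5=red. Every edge joins two different colors.

4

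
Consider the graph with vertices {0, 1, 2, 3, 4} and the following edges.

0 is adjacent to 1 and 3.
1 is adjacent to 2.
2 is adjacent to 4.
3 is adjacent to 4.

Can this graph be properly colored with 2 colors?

No

The cycle 1-0-3-4-2-1 has odd length 5, so it cannot be 2-colored; at least 3 colors are needed.
So 2 colors are not enough.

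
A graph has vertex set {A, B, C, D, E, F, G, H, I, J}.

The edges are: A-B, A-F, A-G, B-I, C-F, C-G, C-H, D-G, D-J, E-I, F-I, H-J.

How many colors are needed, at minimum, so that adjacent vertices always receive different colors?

The cycle D-J-H-C-G-D has odd length 5, so it cannot be 2-colored; at least 3 colors are needed.
3 colors suffice: color red → {G, H, I}; color blue → {B, D, E, F}; color green → {A, C, J}. No two adjacent vertices share a color.

3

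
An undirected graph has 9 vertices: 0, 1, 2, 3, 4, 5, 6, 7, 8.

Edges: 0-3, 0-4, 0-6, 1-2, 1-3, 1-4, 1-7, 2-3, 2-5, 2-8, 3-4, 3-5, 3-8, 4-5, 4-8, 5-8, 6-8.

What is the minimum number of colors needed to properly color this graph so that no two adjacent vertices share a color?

2, 3, 5, 8 form a clique, so at least 4 colors are needed.
4 colors suffice: 0=b, 1=b, 2=c, 3=a, 4=c, 5=d, 6=a, 7=a, 8=b. Every edge joins two different colors.

4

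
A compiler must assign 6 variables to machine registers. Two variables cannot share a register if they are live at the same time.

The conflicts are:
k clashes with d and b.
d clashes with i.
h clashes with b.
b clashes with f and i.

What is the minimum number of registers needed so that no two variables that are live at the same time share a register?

b and f conflict, so at least 2 registers are needed.
Using 2 registers: k=2, d=1, h=2, b=1, f=2, i=2. Every pair that conflicts lands in different registers.

2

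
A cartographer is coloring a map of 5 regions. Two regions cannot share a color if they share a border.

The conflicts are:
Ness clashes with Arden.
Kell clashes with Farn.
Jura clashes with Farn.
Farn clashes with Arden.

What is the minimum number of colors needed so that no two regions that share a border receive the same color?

2

Jura and Farn conflict, so at least 2 colors are needed.
2 colors suffice: color 1 → {Ness, Farn}; color 2 → {Kell, Jura, Arden}. Every pair that conflicts lands in different colors.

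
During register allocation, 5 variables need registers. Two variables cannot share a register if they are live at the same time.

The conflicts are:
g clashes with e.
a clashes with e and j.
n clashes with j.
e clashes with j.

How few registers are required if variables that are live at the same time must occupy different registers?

a, e, j are mutually in conflict, so at least 3 registers are needed.
A valid assignment using 3 registers: g=1, a=3, n=2, e=2, j=1. No two conflicting variables share a register.

3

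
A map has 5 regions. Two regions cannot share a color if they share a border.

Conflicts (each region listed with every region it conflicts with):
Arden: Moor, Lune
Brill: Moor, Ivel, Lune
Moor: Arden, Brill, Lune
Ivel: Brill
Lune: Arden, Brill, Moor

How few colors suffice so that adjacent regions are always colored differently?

3

Arden, Moor, Lune are mutually in conflict, so at least 3 colors are needed.
One proper 3-coloring: Arden=2, Brill=2, Moor=1, Ivel=1, Lune=3. Every pair that conflicts lands in different colors.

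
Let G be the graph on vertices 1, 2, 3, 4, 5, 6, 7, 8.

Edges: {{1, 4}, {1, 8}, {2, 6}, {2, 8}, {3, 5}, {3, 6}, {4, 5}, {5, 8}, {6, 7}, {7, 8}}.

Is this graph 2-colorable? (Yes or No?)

The cycle 7-8-5-3-6-7 has odd length 5, so it cannot be 2-colored; at least 3 colors are needed.
So 2 colors are not enough.

No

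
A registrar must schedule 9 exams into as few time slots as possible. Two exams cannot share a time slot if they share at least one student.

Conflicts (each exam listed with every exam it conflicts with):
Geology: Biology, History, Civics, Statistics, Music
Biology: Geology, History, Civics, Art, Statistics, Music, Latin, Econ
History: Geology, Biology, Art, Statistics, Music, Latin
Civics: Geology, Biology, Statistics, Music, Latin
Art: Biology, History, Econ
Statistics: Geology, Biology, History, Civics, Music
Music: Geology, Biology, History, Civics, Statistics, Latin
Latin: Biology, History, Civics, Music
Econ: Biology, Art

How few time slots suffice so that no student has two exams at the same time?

5

Geology, Biology, Civics, Statistics, Music pairwise conflict, so at least 5 time slots are needed.
5 time slots suffice: time slot 1 → {Biology}; time slot 2 → {Art, Music}; time slot 3 → {History, Civics, Econ}; time slot 4 → {Geology, Latin}; time slot 5 → {Statistics}. No two conflicting exams share a time slot.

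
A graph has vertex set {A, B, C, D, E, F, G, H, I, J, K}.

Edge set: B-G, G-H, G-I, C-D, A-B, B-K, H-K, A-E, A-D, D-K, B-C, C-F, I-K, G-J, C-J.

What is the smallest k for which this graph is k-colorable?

2

B and K are adjacent, so at least 2 colors are needed.
One proper 2-coloring: A=2, B=1, C=2, D=1, E=1, F=1, G=2, H=1, I=1, J=1, K=2. No two adjacent vertices share a color.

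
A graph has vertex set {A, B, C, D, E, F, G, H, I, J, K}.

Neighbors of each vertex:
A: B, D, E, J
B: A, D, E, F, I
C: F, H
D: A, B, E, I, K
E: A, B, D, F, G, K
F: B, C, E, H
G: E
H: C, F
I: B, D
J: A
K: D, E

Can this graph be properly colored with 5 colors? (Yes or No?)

Yes

The chromatic number is 4. A, B, D, E are mutually adjacent (a clique of size 4), so at least 4 colors are needed.
4 colors suffice: color 1 → {C, E, I, J}; color 2 → {B, G, H, K}; color 3 → {D, F}; color 4 → {A}.
Since 5 ≥ 4, a proper 5-coloring certainly exists.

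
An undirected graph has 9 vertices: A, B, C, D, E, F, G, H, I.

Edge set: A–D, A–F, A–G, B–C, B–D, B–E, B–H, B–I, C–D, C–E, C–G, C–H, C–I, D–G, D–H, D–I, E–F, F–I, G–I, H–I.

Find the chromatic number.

B, C, D, H, I are mutually adjacent (a clique of size 5), so at least 5 colors are needed.
5 colors suffice: A=blue, B=yellow, C=red, D=green, E=blue, F=red, G=yellow, H=purple, I=blue. Every edge joins two different colors.

5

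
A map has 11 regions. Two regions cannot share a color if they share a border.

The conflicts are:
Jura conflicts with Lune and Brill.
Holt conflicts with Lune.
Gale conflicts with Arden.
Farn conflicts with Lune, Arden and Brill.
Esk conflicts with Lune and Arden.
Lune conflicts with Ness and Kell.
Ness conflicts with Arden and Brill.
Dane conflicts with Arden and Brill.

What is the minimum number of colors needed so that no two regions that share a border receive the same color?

Gale and Arden conflict, so at least 2 colors are needed.
2 colors suffice: color 1 → {Lune, Arden, Brill}; color 2 → {Jura, Holt, Gale, Farn, Esk, Ness, Dane, Kell}. Each listed conflict is separated.

2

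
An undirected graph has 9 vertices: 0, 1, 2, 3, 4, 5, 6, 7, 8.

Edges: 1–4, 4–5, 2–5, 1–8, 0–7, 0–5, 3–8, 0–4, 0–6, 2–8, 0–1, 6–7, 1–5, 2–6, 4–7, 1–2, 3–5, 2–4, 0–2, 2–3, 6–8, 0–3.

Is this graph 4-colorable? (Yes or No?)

No

0, 1, 2, 4, 5 are mutually adjacent (a clique of size 5), so at least 5 colors are needed.
So 4 colors are not enough.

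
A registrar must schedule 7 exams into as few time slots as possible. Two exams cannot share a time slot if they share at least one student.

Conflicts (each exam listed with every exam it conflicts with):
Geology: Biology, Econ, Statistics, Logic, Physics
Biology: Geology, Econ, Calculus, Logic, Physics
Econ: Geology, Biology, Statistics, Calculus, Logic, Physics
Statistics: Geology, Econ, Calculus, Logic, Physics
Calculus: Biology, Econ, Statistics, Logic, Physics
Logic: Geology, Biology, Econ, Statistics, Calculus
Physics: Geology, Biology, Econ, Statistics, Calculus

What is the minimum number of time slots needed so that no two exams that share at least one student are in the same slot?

4

Biology, Econ, Calculus, Physics all conflict with each other, so at least 4 time slots are needed.
4 time slots suffice: Geology=3, Biology=2, Econ=1, Statistics=2, Calculus=3, Logic=4, Physics=4. No two conflicting exams share a time slot.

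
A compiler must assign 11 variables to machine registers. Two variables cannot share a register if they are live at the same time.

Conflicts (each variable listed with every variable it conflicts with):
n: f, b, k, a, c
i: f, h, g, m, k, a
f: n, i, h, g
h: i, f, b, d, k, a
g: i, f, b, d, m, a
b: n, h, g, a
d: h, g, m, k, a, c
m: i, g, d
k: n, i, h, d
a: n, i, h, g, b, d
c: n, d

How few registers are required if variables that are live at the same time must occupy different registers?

g, d, m are mutually in conflict, so at least 3 registers are needed.
3 registers suffice: n=1, i=2, f=3, h=1, g=1, b=2, d=2, m=3, k=3, a=3, c=3. Every pair that conflicts lands in different registers.

3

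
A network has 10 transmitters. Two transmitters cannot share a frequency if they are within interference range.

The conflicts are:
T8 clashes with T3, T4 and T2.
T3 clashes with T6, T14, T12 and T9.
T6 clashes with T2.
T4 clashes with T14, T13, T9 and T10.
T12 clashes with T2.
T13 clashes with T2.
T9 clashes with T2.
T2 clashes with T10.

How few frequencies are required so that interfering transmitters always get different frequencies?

T4 and T14 conflict, so at least 2 frequencies are needed.
2 frequencies suffice: frequency 1 → {T3, T4, T2}; frequency 2 → {T8, T6, T14, T12, T13, T9, T10}. Each listed conflict is separated.

2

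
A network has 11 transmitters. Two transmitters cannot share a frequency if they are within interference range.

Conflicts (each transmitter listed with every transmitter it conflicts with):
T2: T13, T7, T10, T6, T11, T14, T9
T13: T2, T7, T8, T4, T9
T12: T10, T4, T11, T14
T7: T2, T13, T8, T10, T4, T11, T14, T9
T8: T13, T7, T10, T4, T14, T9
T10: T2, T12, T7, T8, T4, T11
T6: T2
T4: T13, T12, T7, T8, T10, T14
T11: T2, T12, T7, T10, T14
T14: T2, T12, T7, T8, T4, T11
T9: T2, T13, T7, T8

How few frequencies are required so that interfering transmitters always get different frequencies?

4

T2, T7, T10, T11 are mutually in conflict, so at least 4 frequencies are needed.
4 frequencies suffice: T2=2, T13=3, T12=1, T7=1, T8=2, T10=3, T6=1, T4=4, T11=4, T14=3, T9=4. No two conflicting transmitters share a frequency.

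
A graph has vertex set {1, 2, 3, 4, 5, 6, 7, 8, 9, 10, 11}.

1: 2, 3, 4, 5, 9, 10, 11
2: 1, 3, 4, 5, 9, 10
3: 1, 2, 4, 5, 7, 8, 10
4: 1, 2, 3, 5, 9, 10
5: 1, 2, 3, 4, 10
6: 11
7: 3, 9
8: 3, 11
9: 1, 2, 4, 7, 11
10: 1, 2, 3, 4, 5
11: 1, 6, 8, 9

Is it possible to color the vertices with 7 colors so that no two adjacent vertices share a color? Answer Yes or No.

The chromatic number is 6. 1, 2, 3, 4, 5, 10 form a clique, so at least 6 colors are needed.
A valid assignment using 6 colors: 1=blue, 2=green, 3=red, 4=yellow, 5=orange, 6=red, 7=blue, 8=blue, 9=red, 10=purple, 11=green.
Since 7 ≥ 6, a proper 7-coloring certainly exists.

Yes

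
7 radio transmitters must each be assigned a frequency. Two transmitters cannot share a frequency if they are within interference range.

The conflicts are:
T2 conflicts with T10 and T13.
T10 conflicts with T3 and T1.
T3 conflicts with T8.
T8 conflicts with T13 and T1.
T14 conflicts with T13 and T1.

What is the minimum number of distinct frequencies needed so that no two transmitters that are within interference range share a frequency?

3

The cycle T3-T8-T13-T2-T10-T3 has odd length 5, so it cannot be 2-colored; at least 3 frequencies are needed.
Using 3 frequencies: T2=2, T10=1, T3=3, T8=2, T14=2, T13=1, T1=3. No two conflicting transmitters share a frequency.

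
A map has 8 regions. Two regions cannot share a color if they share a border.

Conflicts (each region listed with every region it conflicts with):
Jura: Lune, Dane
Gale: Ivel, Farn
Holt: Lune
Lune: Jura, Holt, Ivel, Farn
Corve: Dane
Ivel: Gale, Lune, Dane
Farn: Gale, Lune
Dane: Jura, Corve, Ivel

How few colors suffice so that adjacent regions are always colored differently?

Gale and Farn conflict, so at least 2 colors are needed.
One proper 2-coloring: Jura=2, Gale=1, Holt=2, Lune=1, Corve=2, Ivel=2, Farn=2, Dane=1. Each listed conflict is separated.

2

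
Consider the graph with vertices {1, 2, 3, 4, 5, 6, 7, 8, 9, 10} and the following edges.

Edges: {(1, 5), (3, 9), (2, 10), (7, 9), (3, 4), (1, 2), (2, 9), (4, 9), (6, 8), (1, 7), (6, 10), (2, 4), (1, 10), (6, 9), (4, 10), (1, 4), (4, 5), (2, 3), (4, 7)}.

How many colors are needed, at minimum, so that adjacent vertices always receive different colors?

1, 2, 4, 10 are pairwise adjacent (a clique of size 4), so at least 4 colors are needed.
4 colors suffice: color red → {4, 6}; color blue → {1, 8, 9}; color green → {2, 5, 7}; color yellow → {3, 10}. Every edge joins two different colors.

4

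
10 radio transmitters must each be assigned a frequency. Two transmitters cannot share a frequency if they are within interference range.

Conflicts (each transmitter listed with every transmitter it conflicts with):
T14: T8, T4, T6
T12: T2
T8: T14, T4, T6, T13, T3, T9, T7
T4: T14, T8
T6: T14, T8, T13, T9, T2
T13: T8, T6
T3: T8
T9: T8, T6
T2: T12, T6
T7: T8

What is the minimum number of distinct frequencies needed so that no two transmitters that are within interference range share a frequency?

T8, T6, T13 are mutually in conflict, so at least 3 frequencies are needed.
3 frequencies suffice: frequency 1 → {T8, T2}; frequency 2 → {T12, T4, T6, T3, T7}; frequency 3 → {T14, T13, T9}. Each listed conflict is separated.

3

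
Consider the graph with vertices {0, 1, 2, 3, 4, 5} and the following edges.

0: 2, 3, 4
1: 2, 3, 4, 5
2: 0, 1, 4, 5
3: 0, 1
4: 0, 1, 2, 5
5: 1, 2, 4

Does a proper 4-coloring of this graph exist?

Yes

The chromatic number is 4. 1, 2, 4, 5 form a clique, so at least 4 colors are needed.
4 colors suffice: color a → {0, 1}; color b → {2, 3}; color c → {4}; color d → {5}.
That is already a proper 4-coloring.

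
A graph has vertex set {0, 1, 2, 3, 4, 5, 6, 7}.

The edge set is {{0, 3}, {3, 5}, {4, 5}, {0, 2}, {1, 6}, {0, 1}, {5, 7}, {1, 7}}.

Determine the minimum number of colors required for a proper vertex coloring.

The cycle 5-7-1-0-3-5 has odd length 5, so it cannot be 2-colored; at least 3 colors are needed.
3 colors suffice: color a → {1, 2, 5}; color b → {0, 4, 6, 7}; color c → {3}. Every edge joins two different colors.

3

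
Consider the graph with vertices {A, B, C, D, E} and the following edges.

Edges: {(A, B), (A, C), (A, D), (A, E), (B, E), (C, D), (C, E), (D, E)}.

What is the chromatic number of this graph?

4

A, C, D, E form a clique, so at least 4 colors are needed.
4 colors suffice: color 1 → {E}; color 2 → {A}; color 3 → {B, D}; color 4 → {C}. Each edge has distinct colors on its endpoints.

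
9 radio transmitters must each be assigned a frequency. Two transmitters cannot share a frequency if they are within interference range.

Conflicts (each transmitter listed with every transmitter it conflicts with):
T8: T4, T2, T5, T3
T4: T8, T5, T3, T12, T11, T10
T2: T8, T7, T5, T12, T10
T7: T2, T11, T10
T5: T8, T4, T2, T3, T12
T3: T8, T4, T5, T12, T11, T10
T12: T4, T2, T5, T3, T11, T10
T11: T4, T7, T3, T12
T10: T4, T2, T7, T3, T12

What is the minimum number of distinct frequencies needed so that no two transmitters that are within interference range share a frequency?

4

T4, T3, T12, T10 are mutually in conflict, so at least 4 frequencies are needed.
Using 4 frequencies: T8=2, T4=3, T2=1, T7=2, T5=4, T3=1, T12=2, T11=4, T10=4. No two conflicting transmitters share a frequency.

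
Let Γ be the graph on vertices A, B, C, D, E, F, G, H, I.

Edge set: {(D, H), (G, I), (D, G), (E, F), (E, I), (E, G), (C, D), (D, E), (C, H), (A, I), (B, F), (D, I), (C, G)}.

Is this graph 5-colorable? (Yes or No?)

The chromatic number is 4. D, E, G, I are mutually adjacent (a clique of size 4), so at least 4 colors are needed.
A valid assignment using 4 colors: A=1, B=2, C=3, D=1, E=4, F=1, G=2, H=2, I=3.
Since 5 ≥ 4, a proper 5-coloring certainly exists.

Yes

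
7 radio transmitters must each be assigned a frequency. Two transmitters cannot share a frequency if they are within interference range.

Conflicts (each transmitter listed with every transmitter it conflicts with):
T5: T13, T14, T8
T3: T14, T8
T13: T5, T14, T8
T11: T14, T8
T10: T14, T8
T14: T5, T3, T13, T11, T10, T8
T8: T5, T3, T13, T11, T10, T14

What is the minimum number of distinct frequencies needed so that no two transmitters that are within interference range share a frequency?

T5, T13, T14, T8 are mutually in conflict, so at least 4 frequencies are needed.
4 frequencies suffice: T5=4, T3=3, T13=3, T11=3, T10=3, T14=1, T8=2. Every pair that conflicts lands in different frequencies.

4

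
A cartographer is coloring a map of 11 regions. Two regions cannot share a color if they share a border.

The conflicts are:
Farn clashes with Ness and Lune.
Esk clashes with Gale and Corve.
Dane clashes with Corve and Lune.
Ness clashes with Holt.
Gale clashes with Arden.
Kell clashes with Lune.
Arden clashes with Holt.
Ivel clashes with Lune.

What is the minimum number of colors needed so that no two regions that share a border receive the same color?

The cycle Dane-Lune-Farn-Ness-Holt-Arden-Gale-Esk-Corve-Dane has odd length 9, so it cannot be 2-colored; at least 3 colors are needed.
A valid assignment using 3 colors: Farn=2, Esk=1, Dane=2, Ness=3, Gale=3, Kell=2, Arden=2, Holt=1, Corve=3, Ivel=2, Lune=1. Each listed conflict is separated.

3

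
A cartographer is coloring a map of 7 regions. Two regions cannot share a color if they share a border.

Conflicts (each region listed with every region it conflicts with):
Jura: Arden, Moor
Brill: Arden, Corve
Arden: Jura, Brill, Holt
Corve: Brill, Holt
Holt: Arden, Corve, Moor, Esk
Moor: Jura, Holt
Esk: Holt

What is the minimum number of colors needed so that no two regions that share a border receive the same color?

Jura and Moor conflict, so at least 2 colors are needed.
One proper 2-coloring: Jura=1, Brill=1, Arden=2, Corve=2, Holt=1, Moor=2, Esk=2. No two conflicting regions share a color.

2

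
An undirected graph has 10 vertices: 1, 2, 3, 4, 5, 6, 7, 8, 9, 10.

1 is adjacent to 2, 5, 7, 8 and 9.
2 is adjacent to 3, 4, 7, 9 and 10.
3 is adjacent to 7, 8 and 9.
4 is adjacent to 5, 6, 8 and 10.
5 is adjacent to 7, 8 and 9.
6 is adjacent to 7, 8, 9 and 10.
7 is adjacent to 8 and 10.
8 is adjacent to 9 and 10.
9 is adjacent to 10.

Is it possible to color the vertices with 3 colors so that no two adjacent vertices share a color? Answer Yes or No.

4, 6, 8, 10 are pairwise adjacent (a clique of size 4), so at least 4 colors are needed.
So 3 colors are not enough.

No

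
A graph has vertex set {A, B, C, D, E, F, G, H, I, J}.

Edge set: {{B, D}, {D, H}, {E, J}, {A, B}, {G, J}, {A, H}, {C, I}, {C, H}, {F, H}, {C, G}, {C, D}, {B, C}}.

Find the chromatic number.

3

C, D, H are pairwise adjacent, so at least 3 colors are needed.
One proper 3-coloring: A=1, B=2, C=1, D=3, E=2, F=1, G=2, H=2, I=2, J=1. Every edge joins two different colors.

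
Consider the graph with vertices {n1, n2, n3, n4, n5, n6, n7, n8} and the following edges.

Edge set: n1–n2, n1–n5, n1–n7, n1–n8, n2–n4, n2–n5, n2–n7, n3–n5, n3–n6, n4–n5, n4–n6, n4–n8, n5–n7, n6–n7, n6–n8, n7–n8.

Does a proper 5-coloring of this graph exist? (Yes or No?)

The chromatic number is 4. n1, n2, n5, n7 form a clique, so at least 4 colors are needed.
4 colors suffice: color 1 → {n5, n8}; color 2 → {n3, n4, n7}; color 3 → {n2, n6}; color 4 → {n1}.
Since 5 ≥ 4, a proper 5-coloring certainly exists.

Yes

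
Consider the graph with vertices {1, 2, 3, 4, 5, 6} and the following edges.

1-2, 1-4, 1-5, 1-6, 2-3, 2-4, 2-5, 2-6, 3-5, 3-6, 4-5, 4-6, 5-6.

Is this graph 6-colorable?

Yes

The chromatic number is 5. 1, 2, 4, 5, 6 are mutually adjacent (a clique of size 5), so at least 5 colors are needed.
5 colors suffice: color a → {5}; color b → {2}; color c → {6}; color d → {1, 3}; color e → {4}.
Since 6 ≥ 5, a proper 6-coloring certainly exists.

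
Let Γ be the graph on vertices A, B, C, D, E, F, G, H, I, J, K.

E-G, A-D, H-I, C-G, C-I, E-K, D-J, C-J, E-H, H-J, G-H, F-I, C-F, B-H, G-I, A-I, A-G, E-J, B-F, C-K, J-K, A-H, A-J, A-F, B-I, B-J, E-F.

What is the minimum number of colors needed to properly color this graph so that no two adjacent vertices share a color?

A, G, H, I are mutually adjacent (a clique of size 4), so at least 4 colors are needed.
One proper 4-coloring: A=green, B=green, C=blue, D=blue, E=green, F=yellow, G=yellow, H=blue, I=red, J=red, K=yellow. No two adjacent vertices share a color.

4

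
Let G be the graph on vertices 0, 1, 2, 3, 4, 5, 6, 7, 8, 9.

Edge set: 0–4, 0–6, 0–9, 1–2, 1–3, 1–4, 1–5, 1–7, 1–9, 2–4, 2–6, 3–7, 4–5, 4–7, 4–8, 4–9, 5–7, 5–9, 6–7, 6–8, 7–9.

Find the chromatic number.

5

1, 4, 5, 7, 9 are mutually adjacent (a clique of size 5), so at least 5 colors are needed.
5 colors suffice: color a → {3, 4, 6}; color b → {0, 1, 8}; color c → {2, 7}; color d → {9}; color e → {5}. Every edge joins two different colors.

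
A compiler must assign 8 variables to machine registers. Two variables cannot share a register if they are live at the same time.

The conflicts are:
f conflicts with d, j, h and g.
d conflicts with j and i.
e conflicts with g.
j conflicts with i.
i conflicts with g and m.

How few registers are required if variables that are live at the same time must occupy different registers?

d, j, i all conflict with each other, so at least 3 registers are needed.
Using 3 registers: f=1, d=2, e=1, j=3, i=1, h=2, g=2, m=2. Each listed conflict is separated.

3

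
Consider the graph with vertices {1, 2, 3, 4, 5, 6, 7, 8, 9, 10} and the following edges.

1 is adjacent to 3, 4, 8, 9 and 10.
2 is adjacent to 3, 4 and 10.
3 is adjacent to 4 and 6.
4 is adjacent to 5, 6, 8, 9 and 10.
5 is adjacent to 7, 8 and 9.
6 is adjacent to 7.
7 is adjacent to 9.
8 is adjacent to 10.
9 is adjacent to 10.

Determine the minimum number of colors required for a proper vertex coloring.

4

1, 4, 8, 10 form a clique, so at least 4 colors are needed.
4 colors suffice: color red → {4, 7}; color blue → {1, 2, 5, 6}; color green → {3, 8, 9}; color yellow → {10}. Each edge has distinct colors on its endpoints.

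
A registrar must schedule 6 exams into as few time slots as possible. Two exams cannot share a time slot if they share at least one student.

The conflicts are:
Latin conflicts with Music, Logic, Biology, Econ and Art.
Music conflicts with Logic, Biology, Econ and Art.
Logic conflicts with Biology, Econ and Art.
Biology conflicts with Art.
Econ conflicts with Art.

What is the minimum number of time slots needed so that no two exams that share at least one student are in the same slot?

Latin, Music, Logic, Econ, Art pairwise conflict, so at least 5 time slots are needed.
5 time slots suffice: time slot 1 → {Music}; time slot 2 → {Art}; time slot 3 → {Latin}; time slot 4 → {Logic}; time slot 5 → {Biology, Econ}. Each listed conflict is separated.

5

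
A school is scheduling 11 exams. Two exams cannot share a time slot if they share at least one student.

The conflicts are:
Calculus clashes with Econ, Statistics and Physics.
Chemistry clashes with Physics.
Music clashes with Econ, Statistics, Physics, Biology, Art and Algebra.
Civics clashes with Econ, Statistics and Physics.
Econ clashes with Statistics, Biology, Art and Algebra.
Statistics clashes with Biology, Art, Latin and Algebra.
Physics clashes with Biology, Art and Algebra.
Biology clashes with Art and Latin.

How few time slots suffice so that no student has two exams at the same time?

Music, Econ, Statistics, Biology, Art are mutually in conflict, so at least 5 time slots are needed.
Using 5 time slots: Calculus=3, Chemistry=2, Music=4, Civics=3, Econ=2, Statistics=1, Physics=1, Biology=3, Art=5, Latin=2, Algebra=3. No two conflicting exams share a time slot.

5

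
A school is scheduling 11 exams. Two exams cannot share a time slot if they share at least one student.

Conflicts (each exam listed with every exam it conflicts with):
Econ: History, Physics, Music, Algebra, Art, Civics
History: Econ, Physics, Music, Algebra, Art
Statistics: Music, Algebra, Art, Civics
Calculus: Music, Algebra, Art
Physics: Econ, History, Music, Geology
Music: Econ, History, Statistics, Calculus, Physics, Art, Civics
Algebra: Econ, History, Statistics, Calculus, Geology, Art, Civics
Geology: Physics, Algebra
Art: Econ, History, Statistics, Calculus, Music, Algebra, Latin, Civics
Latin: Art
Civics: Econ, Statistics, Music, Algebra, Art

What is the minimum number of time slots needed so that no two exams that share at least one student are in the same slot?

Econ, History, Physics, Music are mutually in conflict, so at least 4 time slots are needed.
4 time slots suffice: time slot 1 → {Physics, Art}; time slot 2 → {Music, Algebra, Latin}; time slot 3 → {Econ, Statistics, Calculus, Geology}; time slot 4 → {History, Civics}. Each listed conflict is separated.

4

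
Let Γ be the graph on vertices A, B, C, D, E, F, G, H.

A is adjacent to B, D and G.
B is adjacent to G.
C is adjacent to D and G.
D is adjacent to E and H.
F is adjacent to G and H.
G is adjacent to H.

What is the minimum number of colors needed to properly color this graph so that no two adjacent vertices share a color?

F, G, H are pairwise adjacent, so at least 3 colors are needed.
A valid assignment using 3 colors: A=2, B=3, C=2, D=1, E=2, F=3, G=1, H=2. Every edge joins two different colors.

3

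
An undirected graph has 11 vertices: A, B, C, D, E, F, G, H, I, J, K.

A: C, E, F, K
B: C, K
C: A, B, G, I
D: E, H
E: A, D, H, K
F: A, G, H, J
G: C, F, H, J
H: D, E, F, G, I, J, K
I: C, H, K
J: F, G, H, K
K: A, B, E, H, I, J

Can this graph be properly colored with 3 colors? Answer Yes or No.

F, G, H, J form a clique, so at least 4 colors are needed.
So 3 colors are not enough.

No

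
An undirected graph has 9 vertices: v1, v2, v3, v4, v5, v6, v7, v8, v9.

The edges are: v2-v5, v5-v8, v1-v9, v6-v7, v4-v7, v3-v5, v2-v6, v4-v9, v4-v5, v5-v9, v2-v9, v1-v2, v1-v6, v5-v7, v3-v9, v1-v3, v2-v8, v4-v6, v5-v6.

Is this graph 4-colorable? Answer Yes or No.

The chromatic number is 4. v4, v5, v6, v7 form a clique, so at least 4 colors are needed.
4 colors suffice: color 1 → {v1, v5}; color 2 → {v6, v8, v9}; color 3 → {v2, v3, v4}; color 4 → {v7}.
That is already a proper 4-coloring.

Yes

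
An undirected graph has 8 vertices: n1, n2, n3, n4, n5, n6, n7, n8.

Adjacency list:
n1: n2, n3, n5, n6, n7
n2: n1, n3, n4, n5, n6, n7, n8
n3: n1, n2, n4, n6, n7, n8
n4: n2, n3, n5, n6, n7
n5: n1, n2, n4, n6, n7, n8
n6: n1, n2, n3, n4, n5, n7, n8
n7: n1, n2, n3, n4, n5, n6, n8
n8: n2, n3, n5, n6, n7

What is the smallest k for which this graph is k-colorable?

5

n2, n4, n5, n6, n7 form a clique, so at least 5 colors are needed.
5 colors suffice: color 1 → {n6}; color 2 → {n7}; color 3 → {n2}; color 4 → {n3, n5}; color 5 → {n1, n4, n8}. Every edge joins two different colors.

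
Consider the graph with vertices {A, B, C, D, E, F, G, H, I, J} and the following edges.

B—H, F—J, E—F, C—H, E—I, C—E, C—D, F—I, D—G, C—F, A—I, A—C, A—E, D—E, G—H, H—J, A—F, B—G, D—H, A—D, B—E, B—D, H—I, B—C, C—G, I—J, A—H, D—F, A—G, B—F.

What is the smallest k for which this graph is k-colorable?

A, C, D, G, H form a clique, so at least 5 colors are needed.
A valid assignment using 5 colors: A=yellow, B=yellow, C=green, D=red, E=purple, F=blue, G=purple, H=blue, I=red, J=green. No two adjacent vertices share a color.

5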